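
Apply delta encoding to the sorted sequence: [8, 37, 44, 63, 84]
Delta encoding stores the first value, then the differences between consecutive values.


First value: 8
Deltas:
  37 - 8 = 29
  44 - 37 = 7
  63 - 44 = 19
  84 - 63 = 21


Delta encoded: [8, 29, 7, 19, 21]


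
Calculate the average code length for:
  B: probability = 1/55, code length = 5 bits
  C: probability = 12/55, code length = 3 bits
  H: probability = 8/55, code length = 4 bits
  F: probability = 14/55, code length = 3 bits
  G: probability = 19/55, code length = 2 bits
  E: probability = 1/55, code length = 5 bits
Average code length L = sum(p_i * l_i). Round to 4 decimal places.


Weighted contributions p_i * l_i:
  B: (1/55) * 5 = 5/55
  C: (12/55) * 3 = 36/55
  H: (8/55) * 4 = 32/55
  F: (14/55) * 3 = 42/55
  G: (19/55) * 2 = 38/55
  E: (1/55) * 5 = 5/55
Sum = (5 + 36 + 32 + 42 + 38 + 5)/55 = 158/55

L = 158/55 = 2.8727 bits/symbol


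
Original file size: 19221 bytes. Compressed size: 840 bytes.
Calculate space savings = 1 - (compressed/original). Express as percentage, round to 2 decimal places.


ratio = compressed/original = 840/19221 = 0.043702
savings = 1 - ratio = 1 - 0.043702 = 0.956298
as a percentage: 0.956298 * 100 = 95.63%

Space savings = 1 - 840/19221 = 95.63%


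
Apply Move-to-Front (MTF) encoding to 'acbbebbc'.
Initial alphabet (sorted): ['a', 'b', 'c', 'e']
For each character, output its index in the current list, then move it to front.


MTF encoding:
'a': index 0 in ['a', 'b', 'c', 'e'] -> ['a', 'b', 'c', 'e']
'c': index 2 in ['a', 'b', 'c', 'e'] -> ['c', 'a', 'b', 'e']
'b': index 2 in ['c', 'a', 'b', 'e'] -> ['b', 'c', 'a', 'e']
'b': index 0 in ['b', 'c', 'a', 'e'] -> ['b', 'c', 'a', 'e']
'e': index 3 in ['b', 'c', 'a', 'e'] -> ['e', 'b', 'c', 'a']
'b': index 1 in ['e', 'b', 'c', 'a'] -> ['b', 'e', 'c', 'a']
'b': index 0 in ['b', 'e', 'c', 'a'] -> ['b', 'e', 'c', 'a']
'c': index 2 in ['b', 'e', 'c', 'a'] -> ['c', 'b', 'e', 'a']


Output: [0, 2, 2, 0, 3, 1, 0, 2]


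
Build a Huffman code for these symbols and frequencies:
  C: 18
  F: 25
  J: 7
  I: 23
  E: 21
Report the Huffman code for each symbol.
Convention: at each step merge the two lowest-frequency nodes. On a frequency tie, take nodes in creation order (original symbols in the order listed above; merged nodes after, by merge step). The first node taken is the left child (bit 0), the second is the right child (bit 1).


Huffman tree construction:
Step 1: Merge J(7) + C(18) = 25
Step 2: Merge E(21) + I(23) = 44
Step 3: Merge F(25) + (J+C)(25) = 50
Step 4: Merge (E+I)(44) + (F+(J+C))(50) = 94
Read each symbol's code off the tree from the root (left child = 0, right child = 1).

Codes:
  C: 111 (length 3)
  F: 10 (length 2)
  J: 110 (length 3)
  I: 01 (length 2)
  E: 00 (length 2)
Average code length: 213/94 = 2.2660 bits/symbol


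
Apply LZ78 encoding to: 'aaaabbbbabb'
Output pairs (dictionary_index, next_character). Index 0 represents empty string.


LZ78 encoding steps:
Dictionary: {0: ''}
Step 1: w='' (idx 0), next='a' -> output (0, 'a'), add 'a' as idx 1
Step 2: w='a' (idx 1), next='a' -> output (1, 'a'), add 'aa' as idx 2
Step 3: w='a' (idx 1), next='b' -> output (1, 'b'), add 'ab' as idx 3
Step 4: w='' (idx 0), next='b' -> output (0, 'b'), add 'b' as idx 4
Step 5: w='b' (idx 4), next='b' -> output (4, 'b'), add 'bb' as idx 5
Step 6: w='ab' (idx 3), next='b' -> output (3, 'b'), add 'abb' as idx 6


Encoded: [(0, 'a'), (1, 'a'), (1, 'b'), (0, 'b'), (4, 'b'), (3, 'b')]


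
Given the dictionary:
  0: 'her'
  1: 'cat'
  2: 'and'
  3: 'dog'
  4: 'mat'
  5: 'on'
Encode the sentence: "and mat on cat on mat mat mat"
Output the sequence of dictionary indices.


Look up each word in the dictionary:
  'and' -> 2
  'mat' -> 4
  'on' -> 5
  'cat' -> 1
  'on' -> 5
  'mat' -> 4
  'mat' -> 4
  'mat' -> 4

Encoded: [2, 4, 5, 1, 5, 4, 4, 4]


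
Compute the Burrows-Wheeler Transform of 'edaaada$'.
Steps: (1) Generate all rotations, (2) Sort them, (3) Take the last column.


Rotations (sorted):
  0: $edaaada -> last char: a
  1: a$edaaad -> last char: d
  2: aaada$ed -> last char: d
  3: aada$eda -> last char: a
  4: ada$edaa -> last char: a
  5: da$edaaa -> last char: a
  6: daaada$e -> last char: e
  7: edaaada$ -> last char: $


BWT = addaaae$


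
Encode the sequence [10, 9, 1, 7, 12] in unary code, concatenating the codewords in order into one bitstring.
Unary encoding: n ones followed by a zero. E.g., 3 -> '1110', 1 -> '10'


Encode each number as n ones followed by a terminating 0:
  10 -> 11111111110 (11 bits)
  9 -> 1111111110 (10 bits)
  1 -> 10 (2 bits)
  7 -> 11111110 (8 bits)
  12 -> 1111111111110 (13 bits)
Total length = 11 + 10 + 2 + 8 + 13 = 44 bits.

Unary([10, 9, 1, 7, 12]) = 11111111110111111111010111111101111111111110 (44 bits)


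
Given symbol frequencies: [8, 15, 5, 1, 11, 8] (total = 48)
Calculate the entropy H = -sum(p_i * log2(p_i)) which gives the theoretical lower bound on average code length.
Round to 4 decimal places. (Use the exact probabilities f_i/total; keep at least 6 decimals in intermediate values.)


Per-symbol terms -p_i * log2(p_i) with p_i = f_i/48:
  p = 8/48 = 0.166667: log2(p) = -2.584963, -p*log2(p) = 0.430827
  p = 15/48 = 0.312500: log2(p) = -1.678072, -p*log2(p) = 0.524397
  p = 5/48 = 0.104167: log2(p) = -3.263034, -p*log2(p) = 0.339899
  p = 1/48 = 0.020833: log2(p) = -5.584963, -p*log2(p) = 0.116353
  p = 11/48 = 0.229167: log2(p) = -2.125531, -p*log2(p) = 0.487101
  p = 8/48 = 0.166667: log2(p) = -2.584963, -p*log2(p) = 0.430827
H = 0.430827 + 0.524397 + 0.339899 + 0.116353 + 0.487101 + 0.430827 = 2.329404

H = 2.3294 bits/symbol


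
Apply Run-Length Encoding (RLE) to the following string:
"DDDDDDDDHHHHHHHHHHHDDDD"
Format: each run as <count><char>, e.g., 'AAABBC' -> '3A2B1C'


Scanning runs left to right:
  i=0: run of 'D' x 8 -> '8D'
  i=8: run of 'H' x 11 -> '11H'
  i=19: run of 'D' x 4 -> '4D'

RLE = 8D11H4D


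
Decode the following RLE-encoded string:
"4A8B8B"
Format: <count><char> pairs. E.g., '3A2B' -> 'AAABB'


Expanding each <count><char> pair:
  4A -> 'AAAA'
  8B -> 'BBBBBBBB'
  8B -> 'BBBBBBBB'

Decoded = AAAABBBBBBBBBBBBBBBB


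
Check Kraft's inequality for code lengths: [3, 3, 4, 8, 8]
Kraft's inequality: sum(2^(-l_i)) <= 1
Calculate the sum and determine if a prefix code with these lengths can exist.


Sum = 2^(-3) + 2^(-3) + 2^(-4) + 2^(-8) + 2^(-8)
    = 0.125 + 0.125 + 0.0625 + 0.00390625 + 0.00390625
    = 82/256 = 0.3203125
Since 0.3203125 <= 1, Kraft's inequality IS satisfied.
A prefix code with these lengths CAN exist.

Kraft sum = 0.3203125. Satisfied.


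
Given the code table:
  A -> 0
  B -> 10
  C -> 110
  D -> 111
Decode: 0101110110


Decoding:
0 -> A
10 -> B
111 -> D
0 -> A
110 -> C


Result: ABDAC


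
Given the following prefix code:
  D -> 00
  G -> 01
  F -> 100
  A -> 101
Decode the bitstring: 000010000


Decoding step by step:
Bits 00 -> D
Bits 00 -> D
Bits 100 -> F
Bits 00 -> D


Decoded message: DDFD


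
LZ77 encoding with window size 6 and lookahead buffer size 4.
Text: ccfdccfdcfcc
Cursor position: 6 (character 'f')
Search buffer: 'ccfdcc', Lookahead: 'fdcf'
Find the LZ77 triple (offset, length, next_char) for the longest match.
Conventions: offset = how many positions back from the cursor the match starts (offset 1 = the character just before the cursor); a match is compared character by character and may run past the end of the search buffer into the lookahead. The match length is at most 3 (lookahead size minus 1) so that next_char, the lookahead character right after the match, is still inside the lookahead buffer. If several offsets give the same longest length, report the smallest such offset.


Try each offset into the search buffer:
  offset=1 (pos 5, char 'c'): match length 0
  offset=2 (pos 4, char 'c'): match length 0
  offset=3 (pos 3, char 'd'): match length 0
  offset=4 (pos 2, char 'f'): match length 3
  offset=5 (pos 1, char 'c'): match length 0
  offset=6 (pos 0, char 'c'): match length 0
Longest match has length 3 at offset 4.
next_char = character at position 6 + 3 = 9 -> 'f'

Best match: offset=4, length=3 (matching 'fdc' starting at position 2)
LZ77 triple: (4, 3, 'f')


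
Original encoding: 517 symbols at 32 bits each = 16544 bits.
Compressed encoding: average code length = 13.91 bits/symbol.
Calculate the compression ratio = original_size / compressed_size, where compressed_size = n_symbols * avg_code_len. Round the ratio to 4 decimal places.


original_size = n_symbols * orig_bits = 517 * 32 = 16544 bits
compressed_size = n_symbols * avg_code_len = 517 * 13.91 = 7191.47 bits
ratio = original_size / compressed_size = 16544 / 7191.47 = 2.3005

Compression ratio = 2.3005


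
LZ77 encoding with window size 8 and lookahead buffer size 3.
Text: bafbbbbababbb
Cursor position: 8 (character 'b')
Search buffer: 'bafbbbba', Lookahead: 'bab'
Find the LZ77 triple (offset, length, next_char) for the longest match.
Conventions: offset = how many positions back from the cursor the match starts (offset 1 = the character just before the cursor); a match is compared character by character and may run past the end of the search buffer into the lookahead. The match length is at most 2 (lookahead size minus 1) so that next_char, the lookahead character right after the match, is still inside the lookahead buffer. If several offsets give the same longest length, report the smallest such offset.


Try each offset into the search buffer:
  offset=1 (pos 7, char 'a'): match length 0
  offset=2 (pos 6, char 'b'): match length 2
  offset=3 (pos 5, char 'b'): match length 1
  offset=4 (pos 4, char 'b'): match length 1
  offset=5 (pos 3, char 'b'): match length 1
  offset=6 (pos 2, char 'f'): match length 0
  offset=7 (pos 1, char 'a'): match length 0
  offset=8 (pos 0, char 'b'): match length 2
Longest match has length 2, found at offsets 2, 8; take the smallest, offset 2.
next_char = character at position 8 + 2 = 10 -> 'b'

Best match: offset=2, length=2 (matching 'ba' starting at position 6)
LZ77 triple: (2, 2, 'b')


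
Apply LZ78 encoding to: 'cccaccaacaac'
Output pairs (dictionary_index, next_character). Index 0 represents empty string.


LZ78 encoding steps:
Dictionary: {0: ''}
Step 1: w='' (idx 0), next='c' -> output (0, 'c'), add 'c' as idx 1
Step 2: w='c' (idx 1), next='c' -> output (1, 'c'), add 'cc' as idx 2
Step 3: w='' (idx 0), next='a' -> output (0, 'a'), add 'a' as idx 3
Step 4: w='cc' (idx 2), next='a' -> output (2, 'a'), add 'cca' as idx 4
Step 5: w='a' (idx 3), next='c' -> output (3, 'c'), add 'ac' as idx 5
Step 6: w='a' (idx 3), next='a' -> output (3, 'a'), add 'aa' as idx 6
Step 7: w='c' (idx 1), end of input -> output (1, '')


Encoded: [(0, 'c'), (1, 'c'), (0, 'a'), (2, 'a'), (3, 'c'), (3, 'a'), (1, '')]


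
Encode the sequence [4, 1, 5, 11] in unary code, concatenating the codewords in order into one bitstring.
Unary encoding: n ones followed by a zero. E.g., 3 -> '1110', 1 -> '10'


Encode each number as n ones followed by a terminating 0:
  4 -> 11110 (5 bits)
  1 -> 10 (2 bits)
  5 -> 111110 (6 bits)
  11 -> 111111111110 (12 bits)
Total length = 5 + 2 + 6 + 12 = 25 bits.

Unary([4, 1, 5, 11]) = 1111010111110111111111110 (25 bits)


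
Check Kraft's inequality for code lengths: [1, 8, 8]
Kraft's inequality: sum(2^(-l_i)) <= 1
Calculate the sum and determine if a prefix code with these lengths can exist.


Sum = 2^(-1) + 2^(-8) + 2^(-8)
    = 0.5 + 0.00390625 + 0.00390625
    = 130/256 = 0.5078125
Since 0.5078125 <= 1, Kraft's inequality IS satisfied.
A prefix code with these lengths CAN exist.

Kraft sum = 0.5078125. Satisfied.


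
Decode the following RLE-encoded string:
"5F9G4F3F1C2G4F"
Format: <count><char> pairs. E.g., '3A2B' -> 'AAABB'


Expanding each <count><char> pair:
  5F -> 'FFFFF'
  9G -> 'GGGGGGGGG'
  4F -> 'FFFF'
  3F -> 'FFF'
  1C -> 'C'
  2G -> 'GG'
  4F -> 'FFFF'

Decoded = FFFFFGGGGGGGGGFFFFFFFCGGFFFF


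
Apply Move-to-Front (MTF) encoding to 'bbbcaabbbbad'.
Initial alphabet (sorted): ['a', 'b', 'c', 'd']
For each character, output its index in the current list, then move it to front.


MTF encoding:
'b': index 1 in ['a', 'b', 'c', 'd'] -> ['b', 'a', 'c', 'd']
'b': index 0 in ['b', 'a', 'c', 'd'] -> ['b', 'a', 'c', 'd']
'b': index 0 in ['b', 'a', 'c', 'd'] -> ['b', 'a', 'c', 'd']
'c': index 2 in ['b', 'a', 'c', 'd'] -> ['c', 'b', 'a', 'd']
'a': index 2 in ['c', 'b', 'a', 'd'] -> ['a', 'c', 'b', 'd']
'a': index 0 in ['a', 'c', 'b', 'd'] -> ['a', 'c', 'b', 'd']
'b': index 2 in ['a', 'c', 'b', 'd'] -> ['b', 'a', 'c', 'd']
'b': index 0 in ['b', 'a', 'c', 'd'] -> ['b', 'a', 'c', 'd']
'b': index 0 in ['b', 'a', 'c', 'd'] -> ['b', 'a', 'c', 'd']
'b': index 0 in ['b', 'a', 'c', 'd'] -> ['b', 'a', 'c', 'd']
'a': index 1 in ['b', 'a', 'c', 'd'] -> ['a', 'b', 'c', 'd']
'd': index 3 in ['a', 'b', 'c', 'd'] -> ['d', 'a', 'b', 'c']


Output: [1, 0, 0, 2, 2, 0, 2, 0, 0, 0, 1, 3]


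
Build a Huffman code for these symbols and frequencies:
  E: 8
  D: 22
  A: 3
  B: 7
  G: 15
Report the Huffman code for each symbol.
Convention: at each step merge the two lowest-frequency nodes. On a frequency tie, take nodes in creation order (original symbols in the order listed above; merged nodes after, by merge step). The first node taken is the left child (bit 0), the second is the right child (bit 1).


Huffman tree construction:
Step 1: Merge A(3) + B(7) = 10
Step 2: Merge E(8) + (A+B)(10) = 18
Step 3: Merge G(15) + (E+(A+B))(18) = 33
Step 4: Merge D(22) + (G+(E+(A+B)))(33) = 55
Read each symbol's code off the tree from the root (left child = 0, right child = 1).

Codes:
  E: 110 (length 3)
  D: 0 (length 1)
  A: 1110 (length 4)
  B: 1111 (length 4)
  G: 10 (length 2)
Average code length: 116/55 = 2.1091 bits/symbol


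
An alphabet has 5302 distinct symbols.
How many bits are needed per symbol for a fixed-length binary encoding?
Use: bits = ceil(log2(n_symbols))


log2(5302) = 12.3723
Bracket: 2^12 = 4096 < 5302 <= 2^13 = 8192
So ceil(log2(5302)) = 13

bits = ceil(log2(5302)) = ceil(12.3723) = 13 bits


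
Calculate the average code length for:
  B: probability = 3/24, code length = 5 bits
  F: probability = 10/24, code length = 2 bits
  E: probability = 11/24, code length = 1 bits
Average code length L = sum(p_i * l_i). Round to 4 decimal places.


Weighted contributions p_i * l_i:
  B: (3/24) * 5 = 15/24
  F: (10/24) * 2 = 20/24
  E: (11/24) * 1 = 11/24
Sum = (15 + 20 + 11)/24 = 46/24

L = 46/24 = 1.9167 bits/symbol


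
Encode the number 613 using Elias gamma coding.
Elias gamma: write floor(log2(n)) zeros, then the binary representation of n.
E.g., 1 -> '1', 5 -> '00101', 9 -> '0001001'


num_bits = floor(log2(613)) + 1 = 10
leading_zeros = num_bits - 1 = 9
binary(613) = 1001100101

Elias gamma(613) = '000000000' + '1001100101' = 0000000001001100101 (19 bits)


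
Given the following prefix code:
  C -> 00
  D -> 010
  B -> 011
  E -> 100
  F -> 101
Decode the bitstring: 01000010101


Decoding step by step:
Bits 010 -> D
Bits 00 -> C
Bits 010 -> D
Bits 101 -> F


Decoded message: DCDF


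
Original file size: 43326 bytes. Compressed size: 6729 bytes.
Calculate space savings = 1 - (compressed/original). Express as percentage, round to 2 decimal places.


ratio = compressed/original = 6729/43326 = 0.155311
savings = 1 - ratio = 1 - 0.155311 = 0.844689
as a percentage: 0.844689 * 100 = 84.47%

Space savings = 1 - 6729/43326 = 84.47%


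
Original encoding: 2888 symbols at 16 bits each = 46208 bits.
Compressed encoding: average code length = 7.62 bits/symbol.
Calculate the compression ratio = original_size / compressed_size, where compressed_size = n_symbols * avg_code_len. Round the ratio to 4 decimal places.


original_size = n_symbols * orig_bits = 2888 * 16 = 46208 bits
compressed_size = n_symbols * avg_code_len = 2888 * 7.62 = 22006.56 bits
ratio = original_size / compressed_size = 46208 / 22006.56 = 2.0997

Compression ratio = 2.0997


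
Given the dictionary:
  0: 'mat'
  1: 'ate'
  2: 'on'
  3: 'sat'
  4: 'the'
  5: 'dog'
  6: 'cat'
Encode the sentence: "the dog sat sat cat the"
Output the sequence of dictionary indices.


Look up each word in the dictionary:
  'the' -> 4
  'dog' -> 5
  'sat' -> 3
  'sat' -> 3
  'cat' -> 6
  'the' -> 4

Encoded: [4, 5, 3, 3, 6, 4]


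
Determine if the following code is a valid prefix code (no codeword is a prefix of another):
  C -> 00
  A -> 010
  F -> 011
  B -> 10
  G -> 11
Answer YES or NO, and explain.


Checking each pair (does one codeword prefix another?):
  C='00' vs A='010': no prefix
  C='00' vs F='011': no prefix
  C='00' vs B='10': no prefix
  C='00' vs G='11': no prefix
  A='010' vs C='00': no prefix
  A='010' vs F='011': no prefix
  A='010' vs B='10': no prefix
  A='010' vs G='11': no prefix
  F='011' vs C='00': no prefix
  F='011' vs A='010': no prefix
  F='011' vs B='10': no prefix
  F='011' vs G='11': no prefix
  B='10' vs C='00': no prefix
  B='10' vs A='010': no prefix
  B='10' vs F='011': no prefix
  B='10' vs G='11': no prefix
  G='11' vs C='00': no prefix
  G='11' vs A='010': no prefix
  G='11' vs F='011': no prefix
  G='11' vs B='10': no prefix
No violation found over all pairs.

YES -- this is a valid prefix code. No codeword is a prefix of any other codeword.


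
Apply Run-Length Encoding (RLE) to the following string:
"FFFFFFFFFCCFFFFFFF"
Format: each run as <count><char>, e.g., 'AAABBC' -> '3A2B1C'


Scanning runs left to right:
  i=0: run of 'F' x 9 -> '9F'
  i=9: run of 'C' x 2 -> '2C'
  i=11: run of 'F' x 7 -> '7F'

RLE = 9F2C7F


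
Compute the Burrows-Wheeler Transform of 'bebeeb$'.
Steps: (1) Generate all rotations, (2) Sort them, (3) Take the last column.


Rotations (sorted):
  0: $bebeeb -> last char: b
  1: b$bebee -> last char: e
  2: bebeeb$ -> last char: $
  3: beeb$be -> last char: e
  4: eb$bebe -> last char: e
  5: ebeeb$b -> last char: b
  6: eeb$beb -> last char: b


BWT = be$eebb


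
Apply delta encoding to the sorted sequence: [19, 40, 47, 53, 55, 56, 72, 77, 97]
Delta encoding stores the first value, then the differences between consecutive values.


First value: 19
Deltas:
  40 - 19 = 21
  47 - 40 = 7
  53 - 47 = 6
  55 - 53 = 2
  56 - 55 = 1
  72 - 56 = 16
  77 - 72 = 5
  97 - 77 = 20


Delta encoded: [19, 21, 7, 6, 2, 1, 16, 5, 20]


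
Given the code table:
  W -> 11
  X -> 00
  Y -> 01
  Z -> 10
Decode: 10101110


Decoding:
10 -> Z
10 -> Z
11 -> W
10 -> Z


Result: ZZWZ


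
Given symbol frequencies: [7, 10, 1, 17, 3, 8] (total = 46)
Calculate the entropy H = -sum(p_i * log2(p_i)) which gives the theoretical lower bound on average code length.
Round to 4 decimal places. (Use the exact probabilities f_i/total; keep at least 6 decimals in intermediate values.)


Per-symbol terms -p_i * log2(p_i) with p_i = f_i/46:
  p = 7/46 = 0.152174: log2(p) = -2.716207, -p*log2(p) = 0.413336
  p = 10/46 = 0.217391: log2(p) = -2.201634, -p*log2(p) = 0.478616
  p = 1/46 = 0.021739: log2(p) = -5.523562, -p*log2(p) = 0.120077
  p = 17/46 = 0.369565: log2(p) = -1.436099, -p*log2(p) = 0.530732
  p = 3/46 = 0.065217: log2(p) = -3.938599, -p*log2(p) = 0.256865
  p = 8/46 = 0.173913: log2(p) = -2.523562, -p*log2(p) = 0.438880
H = 0.413336 + 0.478616 + 0.120077 + 0.530732 + 0.256865 + 0.438880 = 2.238506

H = 2.2385 bits/symbol


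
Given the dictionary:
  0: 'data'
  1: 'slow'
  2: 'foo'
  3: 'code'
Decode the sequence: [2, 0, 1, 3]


Look up each index in the dictionary:
  2 -> 'foo'
  0 -> 'data'
  1 -> 'slow'
  3 -> 'code'

Decoded: "foo data slow code"


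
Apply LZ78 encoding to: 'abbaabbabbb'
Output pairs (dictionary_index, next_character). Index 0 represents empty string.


LZ78 encoding steps:
Dictionary: {0: ''}
Step 1: w='' (idx 0), next='a' -> output (0, 'a'), add 'a' as idx 1
Step 2: w='' (idx 0), next='b' -> output (0, 'b'), add 'b' as idx 2
Step 3: w='b' (idx 2), next='a' -> output (2, 'a'), add 'ba' as idx 3
Step 4: w='a' (idx 1), next='b' -> output (1, 'b'), add 'ab' as idx 4
Step 5: w='ba' (idx 3), next='b' -> output (3, 'b'), add 'bab' as idx 5
Step 6: w='b' (idx 2), next='b' -> output (2, 'b'), add 'bb' as idx 6


Encoded: [(0, 'a'), (0, 'b'), (2, 'a'), (1, 'b'), (3, 'b'), (2, 'b')]


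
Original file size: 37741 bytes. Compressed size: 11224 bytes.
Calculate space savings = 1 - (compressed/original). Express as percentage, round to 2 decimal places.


ratio = compressed/original = 11224/37741 = 0.297395
savings = 1 - ratio = 1 - 0.297395 = 0.702605
as a percentage: 0.702605 * 100 = 70.26%

Space savings = 1 - 11224/37741 = 70.26%


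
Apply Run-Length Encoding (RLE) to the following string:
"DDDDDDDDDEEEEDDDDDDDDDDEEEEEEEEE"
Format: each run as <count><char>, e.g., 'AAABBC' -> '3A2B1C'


Scanning runs left to right:
  i=0: run of 'D' x 9 -> '9D'
  i=9: run of 'E' x 4 -> '4E'
  i=13: run of 'D' x 10 -> '10D'
  i=23: run of 'E' x 9 -> '9E'

RLE = 9D4E10D9E


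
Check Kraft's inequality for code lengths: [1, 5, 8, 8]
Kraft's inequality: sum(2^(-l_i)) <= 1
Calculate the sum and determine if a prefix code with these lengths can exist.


Sum = 2^(-1) + 2^(-5) + 2^(-8) + 2^(-8)
    = 0.5 + 0.03125 + 0.00390625 + 0.00390625
    = 138/256 = 0.5390625
Since 0.5390625 <= 1, Kraft's inequality IS satisfied.
A prefix code with these lengths CAN exist.

Kraft sum = 0.5390625. Satisfied.


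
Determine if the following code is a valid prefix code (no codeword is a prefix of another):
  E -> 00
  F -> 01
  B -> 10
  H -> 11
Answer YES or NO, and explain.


Checking each pair (does one codeword prefix another?):
  E='00' vs F='01': no prefix
  E='00' vs B='10': no prefix
  E='00' vs H='11': no prefix
  F='01' vs E='00': no prefix
  F='01' vs B='10': no prefix
  F='01' vs H='11': no prefix
  B='10' vs E='00': no prefix
  B='10' vs F='01': no prefix
  B='10' vs H='11': no prefix
  H='11' vs E='00': no prefix
  H='11' vs F='01': no prefix
  H='11' vs B='10': no prefix
No violation found over all pairs.

YES -- this is a valid prefix code. No codeword is a prefix of any other codeword.


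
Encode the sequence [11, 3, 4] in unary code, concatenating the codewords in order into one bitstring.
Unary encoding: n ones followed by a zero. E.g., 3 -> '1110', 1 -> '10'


Encode each number as n ones followed by a terminating 0:
  11 -> 111111111110 (12 bits)
  3 -> 1110 (4 bits)
  4 -> 11110 (5 bits)
Total length = 12 + 4 + 5 = 21 bits.

Unary([11, 3, 4]) = 111111111110111011110 (21 bits)


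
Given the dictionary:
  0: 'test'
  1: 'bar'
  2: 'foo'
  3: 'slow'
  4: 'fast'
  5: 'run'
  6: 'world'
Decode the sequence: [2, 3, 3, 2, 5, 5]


Look up each index in the dictionary:
  2 -> 'foo'
  3 -> 'slow'
  3 -> 'slow'
  2 -> 'foo'
  5 -> 'run'
  5 -> 'run'

Decoded: "foo slow slow foo run run"


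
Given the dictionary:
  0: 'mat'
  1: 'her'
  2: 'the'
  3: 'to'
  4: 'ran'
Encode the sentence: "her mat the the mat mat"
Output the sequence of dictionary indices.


Look up each word in the dictionary:
  'her' -> 1
  'mat' -> 0
  'the' -> 2
  'the' -> 2
  'mat' -> 0
  'mat' -> 0

Encoded: [1, 0, 2, 2, 0, 0]


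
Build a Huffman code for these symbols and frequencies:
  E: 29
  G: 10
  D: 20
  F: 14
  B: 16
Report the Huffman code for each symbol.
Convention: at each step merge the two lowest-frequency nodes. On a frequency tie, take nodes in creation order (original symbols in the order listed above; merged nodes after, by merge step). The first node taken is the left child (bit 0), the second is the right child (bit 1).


Huffman tree construction:
Step 1: Merge G(10) + F(14) = 24
Step 2: Merge B(16) + D(20) = 36
Step 3: Merge (G+F)(24) + E(29) = 53
Step 4: Merge (B+D)(36) + ((G+F)+E)(53) = 89
Read each symbol's code off the tree from the root (left child = 0, right child = 1).

Codes:
  E: 11 (length 2)
  G: 100 (length 3)
  D: 01 (length 2)
  F: 101 (length 3)
  B: 00 (length 2)
Average code length: 202/89 = 2.2697 bits/symbol


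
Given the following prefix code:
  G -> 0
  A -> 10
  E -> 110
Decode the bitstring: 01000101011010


Decoding step by step:
Bits 0 -> G
Bits 10 -> A
Bits 0 -> G
Bits 0 -> G
Bits 10 -> A
Bits 10 -> A
Bits 110 -> E
Bits 10 -> A


Decoded message: GAGGAAEA


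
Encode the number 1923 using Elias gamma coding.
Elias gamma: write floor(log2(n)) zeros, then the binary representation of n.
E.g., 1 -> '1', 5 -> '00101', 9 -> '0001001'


num_bits = floor(log2(1923)) + 1 = 11
leading_zeros = num_bits - 1 = 10
binary(1923) = 11110000011

Elias gamma(1923) = '0000000000' + '11110000011' = 000000000011110000011 (21 bits)


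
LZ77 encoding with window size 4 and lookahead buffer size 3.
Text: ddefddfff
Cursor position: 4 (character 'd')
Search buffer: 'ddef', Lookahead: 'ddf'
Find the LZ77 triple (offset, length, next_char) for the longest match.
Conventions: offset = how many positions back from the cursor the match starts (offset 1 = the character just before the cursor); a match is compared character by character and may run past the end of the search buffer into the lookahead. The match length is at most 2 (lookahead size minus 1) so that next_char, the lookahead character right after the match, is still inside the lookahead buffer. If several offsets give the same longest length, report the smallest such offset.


Try each offset into the search buffer:
  offset=1 (pos 3, char 'f'): match length 0
  offset=2 (pos 2, char 'e'): match length 0
  offset=3 (pos 1, char 'd'): match length 1
  offset=4 (pos 0, char 'd'): match length 2
Longest match has length 2 at offset 4.
next_char = character at position 4 + 2 = 6 -> 'f'

Best match: offset=4, length=2 (matching 'dd' starting at position 0)
LZ77 triple: (4, 2, 'f')


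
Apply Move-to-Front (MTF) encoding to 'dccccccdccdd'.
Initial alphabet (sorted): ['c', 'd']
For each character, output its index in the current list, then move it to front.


MTF encoding:
'd': index 1 in ['c', 'd'] -> ['d', 'c']
'c': index 1 in ['d', 'c'] -> ['c', 'd']
'c': index 0 in ['c', 'd'] -> ['c', 'd']
'c': index 0 in ['c', 'd'] -> ['c', 'd']
'c': index 0 in ['c', 'd'] -> ['c', 'd']
'c': index 0 in ['c', 'd'] -> ['c', 'd']
'c': index 0 in ['c', 'd'] -> ['c', 'd']
'd': index 1 in ['c', 'd'] -> ['d', 'c']
'c': index 1 in ['d', 'c'] -> ['c', 'd']
'c': index 0 in ['c', 'd'] -> ['c', 'd']
'd': index 1 in ['c', 'd'] -> ['d', 'c']
'd': index 0 in ['d', 'c'] -> ['d', 'c']


Output: [1, 1, 0, 0, 0, 0, 0, 1, 1, 0, 1, 0]


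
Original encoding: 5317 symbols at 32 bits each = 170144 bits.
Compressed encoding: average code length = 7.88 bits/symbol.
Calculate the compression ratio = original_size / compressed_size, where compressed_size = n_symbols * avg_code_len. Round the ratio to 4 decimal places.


original_size = n_symbols * orig_bits = 5317 * 32 = 170144 bits
compressed_size = n_symbols * avg_code_len = 5317 * 7.88 = 41897.96 bits
ratio = original_size / compressed_size = 170144 / 41897.96 = 4.0609

Compression ratio = 4.0609


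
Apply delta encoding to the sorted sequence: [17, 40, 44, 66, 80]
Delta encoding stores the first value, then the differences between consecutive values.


First value: 17
Deltas:
  40 - 17 = 23
  44 - 40 = 4
  66 - 44 = 22
  80 - 66 = 14


Delta encoded: [17, 23, 4, 22, 14]


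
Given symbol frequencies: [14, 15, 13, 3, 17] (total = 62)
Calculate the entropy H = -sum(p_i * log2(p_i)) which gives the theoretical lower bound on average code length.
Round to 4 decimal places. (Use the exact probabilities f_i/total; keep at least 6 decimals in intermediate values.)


Per-symbol terms -p_i * log2(p_i) with p_i = f_i/62:
  p = 14/62 = 0.225806: log2(p) = -2.146841, -p*log2(p) = 0.484771
  p = 15/62 = 0.241935: log2(p) = -2.047306, -p*log2(p) = 0.495316
  p = 13/62 = 0.209677: log2(p) = -2.253757, -p*log2(p) = 0.472562
  p = 3/62 = 0.048387: log2(p) = -4.369234, -p*log2(p) = 0.211415
  p = 17/62 = 0.274194: log2(p) = -1.866733, -p*log2(p) = 0.511846
H = 0.484771 + 0.495316 + 0.472562 + 0.211415 + 0.511846 = 2.175910

H = 2.1759 bits/symbol


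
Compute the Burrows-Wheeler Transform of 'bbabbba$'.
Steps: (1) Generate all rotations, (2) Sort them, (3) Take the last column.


Rotations (sorted):
  0: $bbabbba -> last char: a
  1: a$bbabbb -> last char: b
  2: abbba$bb -> last char: b
  3: ba$bbabb -> last char: b
  4: babbba$b -> last char: b
  5: bba$bbab -> last char: b
  6: bbabbba$ -> last char: $
  7: bbba$bba -> last char: a


BWT = abbbbb$a


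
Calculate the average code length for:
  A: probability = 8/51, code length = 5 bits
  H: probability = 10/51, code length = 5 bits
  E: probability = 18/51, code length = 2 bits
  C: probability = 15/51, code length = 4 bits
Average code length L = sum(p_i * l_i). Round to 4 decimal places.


Weighted contributions p_i * l_i:
  A: (8/51) * 5 = 40/51
  H: (10/51) * 5 = 50/51
  E: (18/51) * 2 = 36/51
  C: (15/51) * 4 = 60/51
Sum = (40 + 50 + 36 + 60)/51 = 186/51

L = 186/51 = 3.6471 bits/symbol


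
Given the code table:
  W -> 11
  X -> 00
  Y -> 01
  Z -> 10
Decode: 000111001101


Decoding:
00 -> X
01 -> Y
11 -> W
00 -> X
11 -> W
01 -> Y


Result: XYWXWY


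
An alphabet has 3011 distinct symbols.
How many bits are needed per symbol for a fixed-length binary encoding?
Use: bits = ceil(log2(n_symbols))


log2(3011) = 11.556
Bracket: 2^11 = 2048 < 3011 <= 2^12 = 4096
So ceil(log2(3011)) = 12

bits = ceil(log2(3011)) = ceil(11.556) = 12 bits


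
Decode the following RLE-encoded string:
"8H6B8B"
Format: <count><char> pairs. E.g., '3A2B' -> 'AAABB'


Expanding each <count><char> pair:
  8H -> 'HHHHHHHH'
  6B -> 'BBBBBB'
  8B -> 'BBBBBBBB'

Decoded = HHHHHHHHBBBBBBBBBBBBBB


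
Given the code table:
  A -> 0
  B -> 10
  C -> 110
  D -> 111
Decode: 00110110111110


Decoding:
0 -> A
0 -> A
110 -> C
110 -> C
111 -> D
110 -> C


Result: AACCDC


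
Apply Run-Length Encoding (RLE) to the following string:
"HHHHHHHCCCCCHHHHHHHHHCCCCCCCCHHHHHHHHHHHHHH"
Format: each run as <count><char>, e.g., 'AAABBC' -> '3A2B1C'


Scanning runs left to right:
  i=0: run of 'H' x 7 -> '7H'
  i=7: run of 'C' x 5 -> '5C'
  i=12: run of 'H' x 9 -> '9H'
  i=21: run of 'C' x 8 -> '8C'
  i=29: run of 'H' x 14 -> '14H'

RLE = 7H5C9H8C14H


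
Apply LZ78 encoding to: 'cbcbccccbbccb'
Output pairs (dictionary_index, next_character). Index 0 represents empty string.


LZ78 encoding steps:
Dictionary: {0: ''}
Step 1: w='' (idx 0), next='c' -> output (0, 'c'), add 'c' as idx 1
Step 2: w='' (idx 0), next='b' -> output (0, 'b'), add 'b' as idx 2
Step 3: w='c' (idx 1), next='b' -> output (1, 'b'), add 'cb' as idx 3
Step 4: w='c' (idx 1), next='c' -> output (1, 'c'), add 'cc' as idx 4
Step 5: w='cc' (idx 4), next='b' -> output (4, 'b'), add 'ccb' as idx 5
Step 6: w='b' (idx 2), next='c' -> output (2, 'c'), add 'bc' as idx 6
Step 7: w='cb' (idx 3), end of input -> output (3, '')


Encoded: [(0, 'c'), (0, 'b'), (1, 'b'), (1, 'c'), (4, 'b'), (2, 'c'), (3, '')]


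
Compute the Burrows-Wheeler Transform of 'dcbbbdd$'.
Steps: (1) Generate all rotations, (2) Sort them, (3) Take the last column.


Rotations (sorted):
  0: $dcbbbdd -> last char: d
  1: bbbdd$dc -> last char: c
  2: bbdd$dcb -> last char: b
  3: bdd$dcbb -> last char: b
  4: cbbbdd$d -> last char: d
  5: d$dcbbbd -> last char: d
  6: dcbbbdd$ -> last char: $
  7: dd$dcbbb -> last char: b


BWT = dcbbdd$b


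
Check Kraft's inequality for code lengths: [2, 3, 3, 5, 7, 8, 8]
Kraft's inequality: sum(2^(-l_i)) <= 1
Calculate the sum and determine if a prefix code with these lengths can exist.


Sum = 2^(-2) + 2^(-3) + 2^(-3) + 2^(-5) + 2^(-7) + 2^(-8) + 2^(-8)
    = 0.25 + 0.125 + 0.125 + 0.03125 + 0.0078125 + 0.00390625 + 0.00390625
    = 140/256 = 0.546875
Since 0.546875 <= 1, Kraft's inequality IS satisfied.
A prefix code with these lengths CAN exist.

Kraft sum = 0.546875. Satisfied.


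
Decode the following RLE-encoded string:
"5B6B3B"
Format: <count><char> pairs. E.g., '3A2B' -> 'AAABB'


Expanding each <count><char> pair:
  5B -> 'BBBBB'
  6B -> 'BBBBBB'
  3B -> 'BBB'

Decoded = BBBBBBBBBBBBBB


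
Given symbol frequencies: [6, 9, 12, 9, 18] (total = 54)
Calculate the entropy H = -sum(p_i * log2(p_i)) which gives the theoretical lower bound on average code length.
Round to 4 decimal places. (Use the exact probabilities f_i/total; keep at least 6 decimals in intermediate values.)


Per-symbol terms -p_i * log2(p_i) with p_i = f_i/54:
  p = 6/54 = 0.111111: log2(p) = -3.169925, -p*log2(p) = 0.352214
  p = 9/54 = 0.166667: log2(p) = -2.584963, -p*log2(p) = 0.430827
  p = 12/54 = 0.222222: log2(p) = -2.169925, -p*log2(p) = 0.482206
  p = 9/54 = 0.166667: log2(p) = -2.584963, -p*log2(p) = 0.430827
  p = 18/54 = 0.333333: log2(p) = -1.584963, -p*log2(p) = 0.528321
H = 0.352214 + 0.430827 + 0.482206 + 0.430827 + 0.528321 = 2.224395

H = 2.2244 bits/symbol


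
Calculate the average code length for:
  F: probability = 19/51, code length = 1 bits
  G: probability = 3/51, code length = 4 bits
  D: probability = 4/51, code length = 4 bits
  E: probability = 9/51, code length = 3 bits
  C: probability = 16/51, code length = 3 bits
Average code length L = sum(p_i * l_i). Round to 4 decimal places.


Weighted contributions p_i * l_i:
  F: (19/51) * 1 = 19/51
  G: (3/51) * 4 = 12/51
  D: (4/51) * 4 = 16/51
  E: (9/51) * 3 = 27/51
  C: (16/51) * 3 = 48/51
Sum = (19 + 12 + 16 + 27 + 48)/51 = 122/51

L = 122/51 = 2.3922 bits/symbol


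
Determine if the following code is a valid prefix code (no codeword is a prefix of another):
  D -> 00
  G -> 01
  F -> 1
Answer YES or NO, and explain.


Checking each pair (does one codeword prefix another?):
  D='00' vs G='01': no prefix
  D='00' vs F='1': no prefix
  G='01' vs D='00': no prefix
  G='01' vs F='1': no prefix
  F='1' vs D='00': no prefix
  F='1' vs G='01': no prefix
No violation found over all pairs.

YES -- this is a valid prefix code. No codeword is a prefix of any other codeword.


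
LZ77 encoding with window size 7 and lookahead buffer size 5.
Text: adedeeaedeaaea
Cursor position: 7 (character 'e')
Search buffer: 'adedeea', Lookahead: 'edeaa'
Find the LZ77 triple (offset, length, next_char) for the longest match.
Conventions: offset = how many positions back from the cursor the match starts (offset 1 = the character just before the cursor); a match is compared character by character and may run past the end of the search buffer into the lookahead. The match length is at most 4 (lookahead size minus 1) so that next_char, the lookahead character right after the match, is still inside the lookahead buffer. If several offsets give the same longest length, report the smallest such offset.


Try each offset into the search buffer:
  offset=1 (pos 6, char 'a'): match length 0
  offset=2 (pos 5, char 'e'): match length 1
  offset=3 (pos 4, char 'e'): match length 1
  offset=4 (pos 3, char 'd'): match length 0
  offset=5 (pos 2, char 'e'): match length 3
  offset=6 (pos 1, char 'd'): match length 0
  offset=7 (pos 0, char 'a'): match length 0
Longest match has length 3 at offset 5.
next_char = character at position 7 + 3 = 10 -> 'a'

Best match: offset=5, length=3 (matching 'ede' starting at position 2)
LZ77 triple: (5, 3, 'a')


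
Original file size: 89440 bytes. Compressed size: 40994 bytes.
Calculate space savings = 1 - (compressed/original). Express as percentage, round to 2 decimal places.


ratio = compressed/original = 40994/89440 = 0.458341
savings = 1 - ratio = 1 - 0.458341 = 0.541659
as a percentage: 0.541659 * 100 = 54.17%

Space savings = 1 - 40994/89440 = 54.17%


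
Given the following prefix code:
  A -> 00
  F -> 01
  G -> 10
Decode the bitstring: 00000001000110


Decoding step by step:
Bits 00 -> A
Bits 00 -> A
Bits 00 -> A
Bits 01 -> F
Bits 00 -> A
Bits 01 -> F
Bits 10 -> G


Decoded message: AAAFAFG


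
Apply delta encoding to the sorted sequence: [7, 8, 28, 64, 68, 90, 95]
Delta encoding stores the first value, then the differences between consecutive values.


First value: 7
Deltas:
  8 - 7 = 1
  28 - 8 = 20
  64 - 28 = 36
  68 - 64 = 4
  90 - 68 = 22
  95 - 90 = 5


Delta encoded: [7, 1, 20, 36, 4, 22, 5]


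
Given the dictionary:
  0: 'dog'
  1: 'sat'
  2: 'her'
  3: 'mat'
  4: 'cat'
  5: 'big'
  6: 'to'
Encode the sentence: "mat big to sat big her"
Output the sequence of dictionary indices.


Look up each word in the dictionary:
  'mat' -> 3
  'big' -> 5
  'to' -> 6
  'sat' -> 1
  'big' -> 5
  'her' -> 2

Encoded: [3, 5, 6, 1, 5, 2]


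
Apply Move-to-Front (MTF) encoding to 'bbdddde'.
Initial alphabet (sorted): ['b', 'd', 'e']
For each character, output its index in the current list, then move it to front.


MTF encoding:
'b': index 0 in ['b', 'd', 'e'] -> ['b', 'd', 'e']
'b': index 0 in ['b', 'd', 'e'] -> ['b', 'd', 'e']
'd': index 1 in ['b', 'd', 'e'] -> ['d', 'b', 'e']
'd': index 0 in ['d', 'b', 'e'] -> ['d', 'b', 'e']
'd': index 0 in ['d', 'b', 'e'] -> ['d', 'b', 'e']
'd': index 0 in ['d', 'b', 'e'] -> ['d', 'b', 'e']
'e': index 2 in ['d', 'b', 'e'] -> ['e', 'd', 'b']


Output: [0, 0, 1, 0, 0, 0, 2]


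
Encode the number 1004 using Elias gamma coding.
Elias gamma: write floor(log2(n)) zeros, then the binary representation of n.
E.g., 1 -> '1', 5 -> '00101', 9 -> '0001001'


num_bits = floor(log2(1004)) + 1 = 10
leading_zeros = num_bits - 1 = 9
binary(1004) = 1111101100

Elias gamma(1004) = '000000000' + '1111101100' = 0000000001111101100 (19 bits)


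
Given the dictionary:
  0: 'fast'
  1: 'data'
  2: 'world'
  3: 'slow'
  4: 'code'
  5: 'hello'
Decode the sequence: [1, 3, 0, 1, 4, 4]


Look up each index in the dictionary:
  1 -> 'data'
  3 -> 'slow'
  0 -> 'fast'
  1 -> 'data'
  4 -> 'code'
  4 -> 'code'

Decoded: "data slow fast data code code"


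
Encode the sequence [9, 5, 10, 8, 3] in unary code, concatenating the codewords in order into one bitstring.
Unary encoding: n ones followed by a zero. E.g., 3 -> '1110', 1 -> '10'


Encode each number as n ones followed by a terminating 0:
  9 -> 1111111110 (10 bits)
  5 -> 111110 (6 bits)
  10 -> 11111111110 (11 bits)
  8 -> 111111110 (9 bits)
  3 -> 1110 (4 bits)
Total length = 10 + 6 + 11 + 9 + 4 = 40 bits.

Unary([9, 5, 10, 8, 3]) = 1111111110111110111111111101111111101110 (40 bits)


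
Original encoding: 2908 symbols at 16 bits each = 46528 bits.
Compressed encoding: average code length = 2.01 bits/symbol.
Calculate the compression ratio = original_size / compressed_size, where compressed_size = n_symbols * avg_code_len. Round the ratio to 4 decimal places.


original_size = n_symbols * orig_bits = 2908 * 16 = 46528 bits
compressed_size = n_symbols * avg_code_len = 2908 * 2.01 = 5845.08 bits
ratio = original_size / compressed_size = 46528 / 5845.08 = 7.9602

Compression ratio = 7.9602


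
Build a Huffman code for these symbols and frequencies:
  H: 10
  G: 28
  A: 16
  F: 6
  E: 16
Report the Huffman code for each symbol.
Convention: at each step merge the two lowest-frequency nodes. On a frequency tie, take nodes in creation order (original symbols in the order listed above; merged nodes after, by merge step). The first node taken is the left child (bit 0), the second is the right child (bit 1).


Huffman tree construction:
Step 1: Merge F(6) + H(10) = 16
Step 2: Merge A(16) + E(16) = 32
Step 3: Merge (F+H)(16) + G(28) = 44
Step 4: Merge (A+E)(32) + ((F+H)+G)(44) = 76
Read each symbol's code off the tree from the root (left child = 0, right child = 1).

Codes:
  H: 101 (length 3)
  G: 11 (length 2)
  A: 00 (length 2)
  F: 100 (length 3)
  E: 01 (length 2)
Average code length: 168/76 = 2.2105 bits/symbol


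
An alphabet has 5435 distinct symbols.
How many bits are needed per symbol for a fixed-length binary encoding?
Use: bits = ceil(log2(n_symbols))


log2(5435) = 12.4081
Bracket: 2^12 = 4096 < 5435 <= 2^13 = 8192
So ceil(log2(5435)) = 13

bits = ceil(log2(5435)) = ceil(12.4081) = 13 bits


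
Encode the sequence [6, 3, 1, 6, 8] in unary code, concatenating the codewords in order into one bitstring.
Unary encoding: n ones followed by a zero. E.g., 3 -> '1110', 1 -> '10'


Encode each number as n ones followed by a terminating 0:
  6 -> 1111110 (7 bits)
  3 -> 1110 (4 bits)
  1 -> 10 (2 bits)
  6 -> 1111110 (7 bits)
  8 -> 111111110 (9 bits)
Total length = 7 + 4 + 2 + 7 + 9 = 29 bits.

Unary([6, 3, 1, 6, 8]) = 11111101110101111110111111110 (29 bits)
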